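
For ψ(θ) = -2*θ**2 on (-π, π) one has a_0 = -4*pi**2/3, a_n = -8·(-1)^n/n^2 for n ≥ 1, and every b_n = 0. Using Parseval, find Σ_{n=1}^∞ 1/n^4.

Parseval: a_0^2/2 + Σ a_n^2 = (1/π) ∫_{-π}^{π} ψ(θ)^2 dθ = 8*pi**4/5.
Subtract a_0^2/2 = 8*pi**4/9: Σ a_n^2 = 32*pi**4/45.
Since a_n^2 = 64/n^4, Σ 1/n^4 = pi**4/90.

pi**4/90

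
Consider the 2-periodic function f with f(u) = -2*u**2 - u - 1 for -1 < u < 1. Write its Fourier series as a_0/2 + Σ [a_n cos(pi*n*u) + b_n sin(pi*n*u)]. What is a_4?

a_4 = ∫_{-1}^{1} f(u) cos(4*pi*u) du.
Integrating by parts twice (tabular method), an antiderivative of (-2*u**2 - u - 1) cos(4*pi*u) is -u**2*sin(4*pi*u)/(2*pi) - u*sin(4*pi*u)/(4*pi) - u*cos(4*pi*u)/(4*pi**2) - sin(4*pi*u)/(4*pi) + sin(4*pi*u)/(16*pi**3) - cos(4*pi*u)/(16*pi**2); evaluating from -1 to 1: ∫_{-1}^{1} (-2*u**2 - u - 1) cos(4*pi*u) du = (-5/(16*pi**2)) - (3/(16*pi**2)) = -1/(2*pi**2).
Hence a_4 = -1/(2*pi**2).

-1/(2*pi**2)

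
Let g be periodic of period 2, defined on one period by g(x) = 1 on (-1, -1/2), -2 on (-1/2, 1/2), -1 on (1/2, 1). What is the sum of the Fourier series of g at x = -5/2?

-1/2

x = -5/2 differs from x = -1/2 by -1 full period(s), and the series is 2-periodic.
At x = -1/2 the one-sided limits are g(-1/2^-) = 1 and g(-1/2^+) = -2.
By Dirichlet's theorem the series converges to their average, [(1) + (-2)]/2 = -1/2.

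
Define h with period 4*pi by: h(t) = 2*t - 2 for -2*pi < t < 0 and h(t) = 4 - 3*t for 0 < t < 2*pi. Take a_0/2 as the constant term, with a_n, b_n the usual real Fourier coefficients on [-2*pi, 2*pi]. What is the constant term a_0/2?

a_0 = (1/(2*pi)) ∫_{-2*pi}^{2*pi} h(t) dt = (1/(2*pi)) · (2*pi*(2 - 5*pi)) = 2 - 5*pi.
So the constant term a_0/2 = 1 - 5*pi/2.

1 - 5*pi/2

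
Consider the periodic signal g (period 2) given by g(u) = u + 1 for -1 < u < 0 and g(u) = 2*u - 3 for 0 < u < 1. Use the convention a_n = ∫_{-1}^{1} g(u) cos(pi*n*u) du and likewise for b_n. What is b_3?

-5/(3*pi)

b_3 = ∫_{-1}^{1} g(u) sin(3*pi*u) du.
Split the integral at the breakpoints.
Integrating by parts (boundary term plus one more integral), an antiderivative of (u + 1) sin(3*pi*u) is -u*cos(3*pi*u)/(3*pi) + sin(3*pi*u)/(9*pi**2) - cos(3*pi*u)/(3*pi); evaluating from -1 to 0: ∫_{-1}^{0} (u + 1) sin(3*pi*u) du = (-1/(3*pi)) - (0) = -1/(3*pi).
Integrating by parts (boundary term plus one more integral), an antiderivative of (2*u - 3) sin(3*pi*u) is -2*u*cos(3*pi*u)/(3*pi) + 2*sin(3*pi*u)/(9*pi**2) + cos(3*pi*u)/pi; evaluating from 0 to 1: ∫_{0}^{1} (2*u - 3) sin(3*pi*u) du = (-1/(3*pi)) - (1/pi) = -4/(3*pi).
Summing the pieces gives b_3 = -5/(3*pi).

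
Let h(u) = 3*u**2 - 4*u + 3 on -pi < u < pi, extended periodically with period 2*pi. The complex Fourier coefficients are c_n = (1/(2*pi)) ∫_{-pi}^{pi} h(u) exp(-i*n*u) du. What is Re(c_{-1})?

Since h is real-valued, Re(c_{-1}) = (1/(2*pi)) ∫_{-pi}^{pi} h(u) cos(-u) du = a_{1}/2.
Integrating by parts twice (tabular method), an antiderivative of (3*u**2 - 4*u + 3) cos(-u) is 3*u**2*sin(u) - 4*u*sin(u) + 6*u*cos(u) - 3*sin(u) - 4*cos(u); evaluating from -pi to pi: ∫_{-pi}^{pi} (3*u**2 - 4*u + 3) cos(-u) du = (4 - 6*pi) - (4 + 6*pi) = -12*pi.
Hence Re(c_{-1}) = (1/(2*pi))·(-12*pi) = -6.

-6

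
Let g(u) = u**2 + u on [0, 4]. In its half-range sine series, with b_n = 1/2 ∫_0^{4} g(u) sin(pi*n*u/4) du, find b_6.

b_6 = 1/2 ∫_0^{4} (u**2 + u) sin(3*pi*u/2) du.
Integrating by parts twice (tabular method), an antiderivative of (u**2 + u) sin(3*pi*u/2) is -2*u**2*cos(3*pi*u/2)/(3*pi) + 8*u*sin(3*pi*u/2)/(9*pi**2) - 2*u*cos(3*pi*u/2)/(3*pi) + 4*sin(3*pi*u/2)/(9*pi**2) + 16*cos(3*pi*u/2)/(27*pi**3); evaluating from 0 to 4: ∫_{0}^{4} (u**2 + u) sin(3*pi*u/2) du = (8*(2 - 45*pi**2)/(27*pi**3)) - (16/(27*pi**3)) = -40/(3*pi).
Hence b_6 = (1/2)·(-40/(3*pi)) = -20/(3*pi).

-20/(3*pi)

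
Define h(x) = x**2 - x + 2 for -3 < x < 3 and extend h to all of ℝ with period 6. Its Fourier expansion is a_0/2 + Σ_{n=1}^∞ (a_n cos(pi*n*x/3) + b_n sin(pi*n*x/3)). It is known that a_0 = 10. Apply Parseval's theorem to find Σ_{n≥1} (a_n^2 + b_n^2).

Parseval: a_0^2/2 + Σ_{n≥1} (a_n^2+b_n^2) = 1/3 ∫_{-3}^{3} h(x)^2 dx = 352/5.
Subtract a_0^2/2 = 50: Σ (a_n^2+b_n^2) = 102/5.

102/5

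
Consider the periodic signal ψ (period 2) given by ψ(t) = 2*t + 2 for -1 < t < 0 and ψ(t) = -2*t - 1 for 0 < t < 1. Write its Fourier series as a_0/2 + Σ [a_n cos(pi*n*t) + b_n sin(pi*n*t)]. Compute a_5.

a_5 = ∫_{-1}^{1} ψ(t) cos(5*pi*t) dt.
Split the integral at the breakpoints.
Integrating by parts (boundary term plus one more integral), an antiderivative of (2*t + 2) cos(5*pi*t) is 2*t*sin(5*pi*t)/(5*pi) + 2*sin(5*pi*t)/(5*pi) + 2*cos(5*pi*t)/(25*pi**2); evaluating from -1 to 0: ∫_{-1}^{0} (2*t + 2) cos(5*pi*t) dt = (2/(25*pi**2)) - (-2/(25*pi**2)) = 4/(25*pi**2).
Integrating by parts (boundary term plus one more integral), an antiderivative of (-2*t - 1) cos(5*pi*t) is -2*t*sin(5*pi*t)/(5*pi) - sin(5*pi*t)/(5*pi) - 2*cos(5*pi*t)/(25*pi**2); evaluating from 0 to 1: ∫_{0}^{1} (-2*t - 1) cos(5*pi*t) dt = (2/(25*pi**2)) - (-2/(25*pi**2)) = 4/(25*pi**2).
Summing the pieces gives a_5 = 8/(25*pi**2).

8/(25*pi**2)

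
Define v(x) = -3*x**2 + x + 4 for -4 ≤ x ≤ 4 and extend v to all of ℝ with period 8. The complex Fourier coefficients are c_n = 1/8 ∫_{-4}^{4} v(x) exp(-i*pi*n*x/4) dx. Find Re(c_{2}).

-24/pi**2

Since v is real-valued, Re(c_{2}) = 1/8 ∫_{-4}^{4} v(x) cos(pi*x/2) dx = a_{2}/2.
Integrating by parts twice (tabular method), an antiderivative of (-3*x**2 + x + 4) cos(pi*x/2) is -6*x**2*sin(pi*x/2)/pi + 2*x*sin(pi*x/2)/pi - 24*x*cos(pi*x/2)/pi**2 + 48*sin(pi*x/2)/pi**3 + 8*sin(pi*x/2)/pi + 4*cos(pi*x/2)/pi**2; evaluating from -4 to 4: ∫_{-4}^{4} (-3*x**2 + x + 4) cos(pi*x/2) dx = (-92/pi**2) - (100/pi**2) = -192/pi**2.
Hence Re(c_{2}) = (1/8)·(-192/pi**2) = -24/pi**2.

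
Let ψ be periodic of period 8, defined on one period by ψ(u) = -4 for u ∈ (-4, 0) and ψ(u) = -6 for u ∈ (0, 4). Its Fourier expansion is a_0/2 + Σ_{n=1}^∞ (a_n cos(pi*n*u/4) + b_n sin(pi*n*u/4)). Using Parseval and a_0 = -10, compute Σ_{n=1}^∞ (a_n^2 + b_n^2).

Parseval: a_0^2/2 + Σ_{n≥1} (a_n^2+b_n^2) = 1/4 ∫_{-4}^{4} ψ(u)^2 du = 52.
Subtract a_0^2/2 = 50: Σ (a_n^2+b_n^2) = 2.

2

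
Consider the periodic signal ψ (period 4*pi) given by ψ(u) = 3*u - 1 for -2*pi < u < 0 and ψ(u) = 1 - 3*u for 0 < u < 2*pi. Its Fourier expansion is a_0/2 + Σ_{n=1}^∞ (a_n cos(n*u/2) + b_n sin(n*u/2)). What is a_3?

a_3 = (1/(2*pi)) ∫_{-2*pi}^{2*pi} ψ(u) cos(3*u/2) du.
Split the integral at the breakpoints.
Integrating by parts (boundary term plus one more integral), an antiderivative of (3*u - 1) cos(3*u/2) is 2*u*sin(3*u/2) - 2*sin(3*u/2)/3 + 4*cos(3*u/2)/3; evaluating from -2*pi to 0: ∫_{-2*pi}^{0} (3*u - 1) cos(3*u/2) du = (4/3) - (-4/3) = 8/3.
Integrating by parts (boundary term plus one more integral), an antiderivative of (1 - 3*u) cos(3*u/2) is -2*u*sin(3*u/2) + 2*sin(3*u/2)/3 - 4*cos(3*u/2)/3; evaluating from 0 to 2*pi: ∫_{0}^{2*pi} (1 - 3*u) cos(3*u/2) du = (4/3) - (-4/3) = 8/3.
Summing the pieces and multiplying by (1/(2*pi)) gives a_3 = 8/(3*pi).

8/(3*pi)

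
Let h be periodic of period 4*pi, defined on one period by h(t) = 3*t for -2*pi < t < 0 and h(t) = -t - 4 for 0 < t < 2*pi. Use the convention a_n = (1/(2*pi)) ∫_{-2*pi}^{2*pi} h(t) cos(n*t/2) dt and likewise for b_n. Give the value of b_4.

-1

b_4 = (1/(2*pi)) ∫_{-2*pi}^{2*pi} h(t) sin(2*t) dt.
Split the integral at the breakpoints.
Integrating by parts (boundary term plus one more integral), an antiderivative of (3*t) sin(2*t) is -3*t*cos(2*t)/2 + 3*sin(2*t)/4; evaluating from -2*pi to 0: ∫_{-2*pi}^{0} (3*t) sin(2*t) dt = (0) - (3*pi) = -3*pi.
Integrating by parts (boundary term plus one more integral), an antiderivative of (-t - 4) sin(2*t) is t*cos(2*t)/2 - sin(2*t)/4 + 2*cos(2*t); evaluating from 0 to 2*pi: ∫_{0}^{2*pi} (-t - 4) sin(2*t) dt = (2 + pi) - (2) = pi.
Summing the pieces and multiplying by (1/(2*pi)) gives b_4 = -1.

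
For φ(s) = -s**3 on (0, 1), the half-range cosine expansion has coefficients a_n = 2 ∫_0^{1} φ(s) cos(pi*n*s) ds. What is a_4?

a_4 = 2 ∫_0^{1} (-s**3) cos(4*pi*s) ds.
Integrating by parts three times (tabular method), an antiderivative of (-s**3) cos(4*pi*s) is -s**3*sin(4*pi*s)/(4*pi) - 3*s**2*cos(4*pi*s)/(16*pi**2) + 3*s*sin(4*pi*s)/(32*pi**3) + 3*cos(4*pi*s)/(128*pi**4); evaluating from 0 to 1: ∫_{0}^{1} (-s**3) cos(4*pi*s) ds = (3*(1 - 8*pi**2)/(128*pi**4)) - (3/(128*pi**4)) = -3/(16*pi**2).
Hence a_4 = 2·(-3/(16*pi**2)) = -3/(8*pi**2).

-3/(8*pi**2)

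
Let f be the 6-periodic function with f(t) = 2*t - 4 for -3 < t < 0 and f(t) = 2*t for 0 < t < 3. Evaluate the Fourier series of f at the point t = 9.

t = 9 differs from t = 3 by 1 full period(s), and the series is 6-periodic.
At t = 3 the one-sided limits are f(3^-) = 6 and f(3^+) = -10.
By Dirichlet's theorem the series converges to their average, [(6) + (-10)]/2 = -2.

-2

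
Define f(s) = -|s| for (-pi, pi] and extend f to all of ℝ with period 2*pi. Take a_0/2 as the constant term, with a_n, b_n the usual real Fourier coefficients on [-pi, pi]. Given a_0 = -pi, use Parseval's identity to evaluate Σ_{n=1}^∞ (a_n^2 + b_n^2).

Parseval: a_0^2/2 + Σ_{n≥1} (a_n^2+b_n^2) = 1/pi ∫_{-pi}^{pi} f(s)^2 ds = 2*pi**2/3.
Subtract a_0^2/2 = pi**2/2: Σ (a_n^2+b_n^2) = pi**2/6.

pi**2/6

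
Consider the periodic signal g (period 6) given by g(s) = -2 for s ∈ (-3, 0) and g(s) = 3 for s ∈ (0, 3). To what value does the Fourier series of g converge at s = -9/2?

3

s = -9/2 differs from s = 3/2 by -1 full period(s), and the series is 6-periodic.
g is continuous at s = 3/2 with value 3, so the series converges to 3 there.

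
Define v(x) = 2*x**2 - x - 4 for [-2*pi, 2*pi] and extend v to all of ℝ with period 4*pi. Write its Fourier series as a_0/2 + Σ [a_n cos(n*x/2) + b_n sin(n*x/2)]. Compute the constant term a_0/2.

-4 + 8*pi**2/3

a_0 = (1/(2*pi)) ∫_{-2*pi}^{2*pi} v(x) dx = (1/(2*pi)) · (-16*pi + 32*pi**3/3) = -8 + 16*pi**2/3.
So the constant term a_0/2 = -4 + 8*pi**2/3.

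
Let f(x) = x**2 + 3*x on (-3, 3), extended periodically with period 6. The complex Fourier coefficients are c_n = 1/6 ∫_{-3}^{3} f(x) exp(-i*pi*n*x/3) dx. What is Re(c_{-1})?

-18/pi**2

Since f is real-valued, Re(c_{-1}) = 1/6 ∫_{-3}^{3} f(x) cos(-pi*x/3) dx = a_{1}/2.
Integrating by parts twice (tabular method), an antiderivative of (x**2 + 3*x) cos(-pi*x/3) is 3*x**2*sin(pi*x/3)/pi + 9*x*sin(pi*x/3)/pi + 18*x*cos(pi*x/3)/pi**2 - 54*sin(pi*x/3)/pi**3 + 27*cos(pi*x/3)/pi**2; evaluating from -3 to 3: ∫_{-3}^{3} (x**2 + 3*x) cos(-pi*x/3) dx = (-81/pi**2) - (27/pi**2) = -108/pi**2.
Hence Re(c_{-1}) = (1/6)·(-108/pi**2) = -18/pi**2.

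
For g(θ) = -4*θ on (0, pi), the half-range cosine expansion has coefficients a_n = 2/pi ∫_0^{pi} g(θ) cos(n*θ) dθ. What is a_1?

a_1 = 2/pi ∫_0^{pi} (-4*θ) cos(θ) dθ.
Integrating by parts (boundary term plus one more integral), an antiderivative of (-4*θ) cos(θ) is -4*θ*sin(θ) - 4*cos(θ); evaluating from 0 to pi: ∫_{0}^{pi} (-4*θ) cos(θ) dθ = (4) - (-4) = 8.
Hence a_1 = (2/pi)·(8) = 16/pi.

16/pi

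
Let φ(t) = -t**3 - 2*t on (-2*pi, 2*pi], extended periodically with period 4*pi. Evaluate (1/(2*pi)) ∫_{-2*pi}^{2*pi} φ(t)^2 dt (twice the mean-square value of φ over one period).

(1/(2*pi)) ∫_{-2*pi}^{2*pi} φ(t)^2 dt = (1/(2*pi)) · (64*pi**3*(35 + 84*pi**2 + 60*pi**4)/105) = 32*pi**2*(35 + 84*pi**2 + 60*pi**4)/105.

32*pi**2*(35 + 84*pi**2 + 60*pi**4)/105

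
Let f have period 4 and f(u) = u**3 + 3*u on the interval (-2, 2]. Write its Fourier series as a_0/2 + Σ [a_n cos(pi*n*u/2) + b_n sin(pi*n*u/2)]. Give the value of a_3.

0

a_3 = 1/2 ∫_{-2}^{2} f(u) cos(3*pi*u/2) du.
f is odd and cos(3*pi*u/2) is even, so the integrand is odd over a symmetric interval and the integral vanishes.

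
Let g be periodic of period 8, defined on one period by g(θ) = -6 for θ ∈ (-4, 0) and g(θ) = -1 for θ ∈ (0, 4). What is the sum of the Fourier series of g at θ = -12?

θ = -12 differs from θ = -4 by -1 full period(s), and the series is 8-periodic.
At θ = -4 the one-sided limits are g(-4^-) = -1 and g(-4^+) = -6.
By Dirichlet's theorem the series converges to their average, [(-1) + (-6)]/2 = -7/2.

-7/2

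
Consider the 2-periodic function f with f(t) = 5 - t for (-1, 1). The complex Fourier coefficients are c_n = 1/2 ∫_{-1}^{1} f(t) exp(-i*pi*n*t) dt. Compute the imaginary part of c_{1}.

1/pi

Since f is real-valued, Im(c_{1}) = -1/2 ∫_{-1}^{1} f(t) sin(pi*t) dt = -b_{1}/2.
Integrating by parts (boundary term plus one more integral), an antiderivative of (5 - t) sin(pi*t) is t*cos(pi*t)/pi - sin(pi*t)/pi**2 - 5*cos(pi*t)/pi; evaluating from -1 to 1: ∫_{-1}^{1} (5 - t) sin(pi*t) dt = (4/pi) - (6/pi) = -2/pi.
Hence Im(c_{1}) = (-1/2)·(-2/pi) = 1/pi.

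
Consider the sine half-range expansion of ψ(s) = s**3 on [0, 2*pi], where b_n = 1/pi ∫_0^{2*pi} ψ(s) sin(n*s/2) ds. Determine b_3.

b_3 = 1/pi ∫_0^{2*pi} (s**3) sin(3*s/2) ds.
Integrating by parts three times (tabular method), an antiderivative of (s**3) sin(3*s/2) is -2*s**3*cos(3*s/2)/3 + 4*s**2*sin(3*s/2)/3 + 16*s*cos(3*s/2)/9 - 32*sin(3*s/2)/27; evaluating from 0 to 2*pi: ∫_{0}^{2*pi} (s**3) sin(3*s/2) ds = (16*pi*(-2 + 3*pi**2)/9) - (0) = 16*pi*(-2 + 3*pi**2)/9.
Hence b_3 = (1/pi)·(16*pi*(-2 + 3*pi**2)/9) = -32/9 + 16*pi**2/3.

-32/9 + 16*pi**2/3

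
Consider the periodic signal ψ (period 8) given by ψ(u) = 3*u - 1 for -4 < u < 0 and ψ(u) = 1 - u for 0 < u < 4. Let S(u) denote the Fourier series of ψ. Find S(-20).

u = -20 differs from u = -4 by -2 full period(s), and the series is 8-periodic.
At u = -4 the one-sided limits are ψ(-4^-) = -3 and ψ(-4^+) = -13.
By Dirichlet's theorem the series converges to their average, [(-3) + (-13)]/2 = -8.

-8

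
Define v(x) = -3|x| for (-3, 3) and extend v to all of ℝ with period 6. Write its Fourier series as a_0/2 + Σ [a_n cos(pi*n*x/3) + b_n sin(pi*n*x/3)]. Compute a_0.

-9

a_0 = 1/3 ∫_{-3}^{3} v(x) dx = 1/3 · (-27) = -9.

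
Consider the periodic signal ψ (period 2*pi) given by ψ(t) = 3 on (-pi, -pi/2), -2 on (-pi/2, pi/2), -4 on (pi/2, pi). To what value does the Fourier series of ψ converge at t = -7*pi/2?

-3

t = -7*pi/2 differs from t = pi/2 by -2 full period(s), and the series is 2*pi-periodic.
At t = pi/2 the one-sided limits are ψ(pi/2^-) = -2 and ψ(pi/2^+) = -4.
By Dirichlet's theorem the series converges to their average, [(-2) + (-4)]/2 = -3.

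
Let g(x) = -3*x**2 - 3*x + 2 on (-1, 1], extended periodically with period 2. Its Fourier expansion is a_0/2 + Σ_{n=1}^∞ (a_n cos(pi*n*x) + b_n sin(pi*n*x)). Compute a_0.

a_0 = ∫_{-1}^{1} g(x) dx = 2.

2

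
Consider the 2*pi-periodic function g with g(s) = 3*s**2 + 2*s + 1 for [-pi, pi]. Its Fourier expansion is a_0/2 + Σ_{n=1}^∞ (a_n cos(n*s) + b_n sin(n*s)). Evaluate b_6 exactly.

-2/3

b_6 = 1/pi ∫_{-pi}^{pi} g(s) sin(6*s) ds.
Integrating by parts twice (tabular method), an antiderivative of (3*s**2 + 2*s + 1) sin(6*s) is -s**2*cos(6*s)/2 + s*sin(6*s)/6 - s*cos(6*s)/3 + sin(6*s)/18 - 5*cos(6*s)/36; evaluating from -pi to pi: ∫_{-pi}^{pi} (3*s**2 + 2*s + 1) sin(6*s) ds = (-pi**2/2 - pi/3 - 5/36) - (-pi**2/2 - 5/36 + pi/3) = -2*pi/3.
Hence b_6 = (1/pi)·(-2*pi/3) = -2/3.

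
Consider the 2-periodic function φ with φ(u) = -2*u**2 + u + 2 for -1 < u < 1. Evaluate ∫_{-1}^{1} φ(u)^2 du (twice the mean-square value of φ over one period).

74/15

∫_{-1}^{1} φ(u)^2 du = 74/15.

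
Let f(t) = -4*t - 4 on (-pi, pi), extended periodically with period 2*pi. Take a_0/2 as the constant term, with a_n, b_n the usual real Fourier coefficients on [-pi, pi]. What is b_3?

b_3 = 1/pi ∫_{-pi}^{pi} f(t) sin(3*t) dt.
Integrating by parts (boundary term plus one more integral), an antiderivative of (-4*t - 4) sin(3*t) is 4*t*cos(3*t)/3 - 4*sin(3*t)/9 + 4*cos(3*t)/3; evaluating from -pi to pi: ∫_{-pi}^{pi} (-4*t - 4) sin(3*t) dt = (-4*pi/3 - 4/3) - (-4/3 + 4*pi/3) = -8*pi/3.
Hence b_3 = (1/pi)·(-8*pi/3) = -8/3.

-8/3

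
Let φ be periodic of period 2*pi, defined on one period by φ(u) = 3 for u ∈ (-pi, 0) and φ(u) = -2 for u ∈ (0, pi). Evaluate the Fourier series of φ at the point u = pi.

At u = pi the one-sided limits are φ(pi^-) = -2 and φ(pi^+) = 3.
By Dirichlet's theorem the series converges to their average, [(-2) + (3)]/2 = 1/2.

1/2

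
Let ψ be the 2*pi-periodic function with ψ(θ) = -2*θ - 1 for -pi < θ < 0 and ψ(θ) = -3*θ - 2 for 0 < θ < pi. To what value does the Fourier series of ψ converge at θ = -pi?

At θ = -pi the one-sided limits are ψ(-pi^-) = -3*pi - 2 and ψ(-pi^+) = -1 + 2*pi.
By Dirichlet's theorem the series converges to their average, [(-3*pi - 2) + (-1 + 2*pi)]/2 = -pi/2 - 3/2.

-pi/2 - 3/2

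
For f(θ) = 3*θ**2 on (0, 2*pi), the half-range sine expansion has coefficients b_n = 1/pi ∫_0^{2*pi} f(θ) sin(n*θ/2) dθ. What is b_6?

-4*pi

b_6 = 1/pi ∫_0^{2*pi} (3*θ**2) sin(3*θ) dθ.
Integrating by parts twice (tabular method), an antiderivative of (3*θ**2) sin(3*θ) is -θ**2*cos(3*θ) + 2*θ*sin(3*θ)/3 + 2*cos(3*θ)/9; evaluating from 0 to 2*pi: ∫_{0}^{2*pi} (3*θ**2) sin(3*θ) dθ = (2/9 - 4*pi**2) - (2/9) = -4*pi**2.
Hence b_6 = (1/pi)·(-4*pi**2) = -4*pi.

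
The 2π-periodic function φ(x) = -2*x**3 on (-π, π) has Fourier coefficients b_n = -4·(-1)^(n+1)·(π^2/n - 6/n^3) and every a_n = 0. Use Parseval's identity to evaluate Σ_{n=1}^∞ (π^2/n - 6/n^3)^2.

Parseval: Σ b_n^2 = (1/π) ∫_{-π}^{π} φ(x)^2 dx = 8*pi**6/7.
b_n^2 = 16·(π^2/n - 6/n^3)^2, so the sum equals (8*pi**6/7)/16 = pi**6/14.

pi**6/14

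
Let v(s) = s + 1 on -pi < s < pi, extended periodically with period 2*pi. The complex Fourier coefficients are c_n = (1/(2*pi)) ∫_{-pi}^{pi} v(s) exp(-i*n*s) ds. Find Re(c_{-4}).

Since v is real-valued, Re(c_{-4}) = (1/(2*pi)) ∫_{-pi}^{pi} v(s) cos(-4*s) ds = a_{4}/2.
Integrating by parts (boundary term plus one more integral), an antiderivative of (s + 1) cos(-4*s) is s*sin(4*s)/4 + sin(4*s)/4 + cos(4*s)/16; evaluating from -pi to pi: ∫_{-pi}^{pi} (s + 1) cos(-4*s) ds = (1/16) - (1/16) = 0.
Hence Re(c_{-4}) = (1/(2*pi))·(0) = 0.

0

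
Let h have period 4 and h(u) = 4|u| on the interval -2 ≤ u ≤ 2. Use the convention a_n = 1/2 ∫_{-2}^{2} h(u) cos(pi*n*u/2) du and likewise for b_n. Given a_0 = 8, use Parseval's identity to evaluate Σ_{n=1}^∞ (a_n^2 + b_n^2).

32/3

Parseval: a_0^2/2 + Σ_{n≥1} (a_n^2+b_n^2) = 1/2 ∫_{-2}^{2} h(u)^2 du = 128/3.
Subtract a_0^2/2 = 32: Σ (a_n^2+b_n^2) = 32/3.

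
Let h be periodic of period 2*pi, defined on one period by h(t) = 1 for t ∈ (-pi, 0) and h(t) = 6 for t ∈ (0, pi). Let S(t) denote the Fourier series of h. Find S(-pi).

At t = -pi the one-sided limits are h(-pi^-) = 6 and h(-pi^+) = 1.
By Dirichlet's theorem the series converges to their average, [(6) + (1)]/2 = 7/2.

7/2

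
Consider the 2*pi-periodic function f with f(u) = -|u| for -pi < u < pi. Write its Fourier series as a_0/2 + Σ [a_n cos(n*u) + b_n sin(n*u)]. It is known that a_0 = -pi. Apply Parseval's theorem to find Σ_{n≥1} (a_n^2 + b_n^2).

pi**2/6

Parseval: a_0^2/2 + Σ_{n≥1} (a_n^2+b_n^2) = 1/pi ∫_{-pi}^{pi} f(u)^2 du = 2*pi**2/3.
Subtract a_0^2/2 = pi**2/2: Σ (a_n^2+b_n^2) = pi**2/6.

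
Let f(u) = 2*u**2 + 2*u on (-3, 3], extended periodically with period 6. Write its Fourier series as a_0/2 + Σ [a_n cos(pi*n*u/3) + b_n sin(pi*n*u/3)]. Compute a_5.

a_5 = 1/3 ∫_{-3}^{3} f(u) cos(5*pi*u/3) du.
Integrating by parts twice (tabular method), an antiderivative of (2*u**2 + 2*u) cos(5*pi*u/3) is 6*u**2*sin(5*pi*u/3)/(5*pi) + 6*u*sin(5*pi*u/3)/(5*pi) + 36*u*cos(5*pi*u/3)/(25*pi**2) - 108*sin(5*pi*u/3)/(125*pi**3) + 18*cos(5*pi*u/3)/(25*pi**2); evaluating from -3 to 3: ∫_{-3}^{3} (2*u**2 + 2*u) cos(5*pi*u/3) du = (-126/(25*pi**2)) - (18/(5*pi**2)) = -216/(25*pi**2).
Hence a_5 = (1/3)·(-216/(25*pi**2)) = -72/(25*pi**2).

-72/(25*pi**2)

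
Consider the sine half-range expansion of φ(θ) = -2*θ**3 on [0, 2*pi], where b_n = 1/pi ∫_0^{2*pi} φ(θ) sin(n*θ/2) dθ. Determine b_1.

b_1 = 1/pi ∫_0^{2*pi} (-2*θ**3) sin(θ/2) dθ.
Integrating by parts three times (tabular method), an antiderivative of (-2*θ**3) sin(θ/2) is 4*θ**3*cos(θ/2) - 24*θ**2*sin(θ/2) - 96*θ*cos(θ/2) + 192*sin(θ/2); evaluating from 0 to 2*pi: ∫_{0}^{2*pi} (-2*θ**3) sin(θ/2) dθ = (32*pi*(6 - pi**2)) - (0) = 32*pi*(6 - pi**2).
Hence b_1 = (1/pi)·(32*pi*(6 - pi**2)) = 192 - 32*pi**2.

192 - 32*pi**2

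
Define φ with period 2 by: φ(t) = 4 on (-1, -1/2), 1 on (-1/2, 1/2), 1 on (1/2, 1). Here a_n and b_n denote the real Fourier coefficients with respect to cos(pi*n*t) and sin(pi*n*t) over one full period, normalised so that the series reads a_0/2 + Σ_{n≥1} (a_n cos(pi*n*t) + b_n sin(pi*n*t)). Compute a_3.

a_3 = ∫_{-1}^{1} φ(t) cos(3*pi*t) dt.
Split the integral at the breakpoints.
Directly, an antiderivative of (4) cos(3*pi*t) is 4*sin(3*pi*t)/(3*pi); evaluating from -1 to -1/2: ∫_{-1}^{-1/2} (4) cos(3*pi*t) dt = (4/(3*pi)) - (0) = 4/(3*pi).
Directly, an antiderivative of (1) cos(3*pi*t) is sin(3*pi*t)/(3*pi); evaluating from -1/2 to 1/2: ∫_{-1/2}^{1/2} (1) cos(3*pi*t) dt = (-1/(3*pi)) - (1/(3*pi)) = -2/(3*pi).
Directly, an antiderivative of (1) cos(3*pi*t) is sin(3*pi*t)/(3*pi); evaluating from 1/2 to 1: ∫_{1/2}^{1} (1) cos(3*pi*t) dt = (0) - (-1/(3*pi)) = 1/(3*pi).
Summing the pieces gives a_3 = 1/pi.

1/pi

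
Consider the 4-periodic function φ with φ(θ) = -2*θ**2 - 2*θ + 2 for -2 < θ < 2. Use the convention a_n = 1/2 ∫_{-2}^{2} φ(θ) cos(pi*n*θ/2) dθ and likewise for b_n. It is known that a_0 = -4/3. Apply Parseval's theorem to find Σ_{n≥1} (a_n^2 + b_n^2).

992/45

Parseval: a_0^2/2 + Σ_{n≥1} (a_n^2+b_n^2) = 1/2 ∫_{-2}^{2} φ(θ)^2 dθ = 344/15.
Subtract a_0^2/2 = 8/9: Σ (a_n^2+b_n^2) = 992/45.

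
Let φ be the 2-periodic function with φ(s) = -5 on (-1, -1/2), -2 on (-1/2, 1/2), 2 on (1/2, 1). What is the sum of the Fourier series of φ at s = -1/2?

-7/2

At s = -1/2 the one-sided limits are φ(-1/2^-) = -5 and φ(-1/2^+) = -2.
By Dirichlet's theorem the series converges to their average, [(-5) + (-2)]/2 = -7/2.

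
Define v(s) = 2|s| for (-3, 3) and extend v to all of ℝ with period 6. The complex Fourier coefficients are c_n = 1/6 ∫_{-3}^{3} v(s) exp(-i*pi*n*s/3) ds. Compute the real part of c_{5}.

-12/(25*pi**2)

Since v is real-valued, Re(c_{5}) = 1/6 ∫_{-3}^{3} v(s) cos(5*pi*s/3) ds = a_{5}/2.
v is even and cos(5*pi*s/3) is even, so the integrand is even: ∫_{-3}^{3} v(s) cos(5*pi*s/3) ds = 2∫_0^{3} v(s) cos(5*pi*s/3) ds.
Integrating by parts (boundary term plus one more integral), an antiderivative of (2*s) cos(5*pi*s/3) is 6*s*sin(5*pi*s/3)/(5*pi) + 18*cos(5*pi*s/3)/(25*pi**2); evaluating from 0 to 3: ∫_{0}^{3} (2*s) cos(5*pi*s/3) ds = (-18/(25*pi**2)) - (18/(25*pi**2)) = -36/(25*pi**2).
So ∫_{-3}^{3} v(s) cos(5*pi*s/3) ds = -72/(25*pi**2).
Hence Re(c_{5}) = (1/6)·(-72/(25*pi**2)) = -12/(25*pi**2).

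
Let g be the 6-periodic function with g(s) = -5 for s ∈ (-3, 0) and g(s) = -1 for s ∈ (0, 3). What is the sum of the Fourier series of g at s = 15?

s = 15 differs from s = 3 by 2 full period(s), and the series is 6-periodic.
At s = 3 the one-sided limits are g(3^-) = -1 and g(3^+) = -5.
By Dirichlet's theorem the series converges to their average, [(-1) + (-5)]/2 = -3.

-3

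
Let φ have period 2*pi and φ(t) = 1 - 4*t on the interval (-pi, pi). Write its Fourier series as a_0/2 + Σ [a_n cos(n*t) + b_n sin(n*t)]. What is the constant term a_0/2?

1

a_0 = 1/pi ∫_{-pi}^{pi} φ(t) dt = 1/pi · (2*pi) = 2.
So the constant term a_0/2 = 1.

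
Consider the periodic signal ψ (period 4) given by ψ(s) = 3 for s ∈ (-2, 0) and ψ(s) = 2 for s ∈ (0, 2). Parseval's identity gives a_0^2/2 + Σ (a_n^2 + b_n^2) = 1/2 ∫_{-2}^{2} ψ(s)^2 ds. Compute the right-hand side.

1/2 ∫_{-2}^{2} ψ(s)^2 ds = 1/2 · (26) = 13.

13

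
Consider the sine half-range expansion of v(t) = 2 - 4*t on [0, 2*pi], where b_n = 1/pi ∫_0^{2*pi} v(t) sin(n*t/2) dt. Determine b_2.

8

b_2 = 1/pi ∫_0^{2*pi} (2 - 4*t) sin(t) dt.
Integrating by parts (boundary term plus one more integral), an antiderivative of (2 - 4*t) sin(t) is 4*t*cos(t) - 4*sin(t) - 2*cos(t); evaluating from 0 to 2*pi: ∫_{0}^{2*pi} (2 - 4*t) sin(t) dt = (-2 + 8*pi) - (-2) = 8*pi.
Hence b_2 = (1/pi)·(8*pi) = 8.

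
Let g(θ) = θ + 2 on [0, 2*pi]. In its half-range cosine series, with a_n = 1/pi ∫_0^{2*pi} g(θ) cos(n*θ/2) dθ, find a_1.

-8/pi

a_1 = 1/pi ∫_0^{2*pi} (θ + 2) cos(θ/2) dθ.
Integrating by parts (boundary term plus one more integral), an antiderivative of (θ + 2) cos(θ/2) is 2*θ*sin(θ/2) + 4*sin(θ/2) + 4*cos(θ/2); evaluating from 0 to 2*pi: ∫_{0}^{2*pi} (θ + 2) cos(θ/2) dθ = (-4) - (4) = -8.
Hence a_1 = (1/pi)·(-8) = -8/pi.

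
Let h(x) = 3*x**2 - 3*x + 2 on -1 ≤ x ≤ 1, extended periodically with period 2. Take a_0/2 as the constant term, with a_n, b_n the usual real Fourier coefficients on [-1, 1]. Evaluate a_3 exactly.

-4/(3*pi**2)

a_3 = ∫_{-1}^{1} h(x) cos(3*pi*x) dx.
Integrating by parts twice (tabular method), an antiderivative of (3*x**2 - 3*x + 2) cos(3*pi*x) is x**2*sin(3*pi*x)/pi - x*sin(3*pi*x)/pi + 2*x*cos(3*pi*x)/(3*pi**2) - 2*sin(3*pi*x)/(9*pi**3) + 2*sin(3*pi*x)/(3*pi) - cos(3*pi*x)/(3*pi**2); evaluating from -1 to 1: ∫_{-1}^{1} (3*x**2 - 3*x + 2) cos(3*pi*x) dx = (-1/(3*pi**2)) - (pi**(-2)) = -4/(3*pi**2).
Hence a_3 = -4/(3*pi**2).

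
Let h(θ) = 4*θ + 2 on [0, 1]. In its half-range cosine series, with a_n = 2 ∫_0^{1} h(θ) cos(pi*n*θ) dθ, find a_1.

a_1 = 2 ∫_0^{1} (4*θ + 2) cos(pi*θ) dθ.
Integrating by parts (boundary term plus one more integral), an antiderivative of (4*θ + 2) cos(pi*θ) is 4*θ*sin(pi*θ)/pi + 2*sin(pi*θ)/pi + 4*cos(pi*θ)/pi**2; evaluating from 0 to 1: ∫_{0}^{1} (4*θ + 2) cos(pi*θ) dθ = (-4/pi**2) - (4/pi**2) = -8/pi**2.
Hence a_1 = 2·(-8/pi**2) = -16/pi**2.

-16/pi**2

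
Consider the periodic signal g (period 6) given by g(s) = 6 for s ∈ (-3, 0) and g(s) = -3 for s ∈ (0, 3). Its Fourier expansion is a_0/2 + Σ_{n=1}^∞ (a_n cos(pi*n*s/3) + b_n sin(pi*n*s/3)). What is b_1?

-18/pi

b_1 = 1/3 ∫_{-3}^{3} g(s) sin(pi*s/3) ds.
Split the integral at the breakpoints.
Directly, an antiderivative of (6) sin(pi*s/3) is -18*cos(pi*s/3)/pi; evaluating from -3 to 0: ∫_{-3}^{0} (6) sin(pi*s/3) ds = (-18/pi) - (18/pi) = -36/pi.
Directly, an antiderivative of (-3) sin(pi*s/3) is 9*cos(pi*s/3)/pi; evaluating from 0 to 3: ∫_{0}^{3} (-3) sin(pi*s/3) ds = (-9/pi) - (9/pi) = -18/pi.
Summing the pieces and multiplying by (1/3) gives b_1 = -18/pi.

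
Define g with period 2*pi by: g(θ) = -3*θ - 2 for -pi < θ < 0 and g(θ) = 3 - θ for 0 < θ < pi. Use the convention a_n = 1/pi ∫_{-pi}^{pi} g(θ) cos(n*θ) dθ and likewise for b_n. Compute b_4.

b_4 = 1/pi ∫_{-pi}^{pi} g(θ) sin(4*θ) dθ.
Split the integral at the breakpoints.
Integrating by parts (boundary term plus one more integral), an antiderivative of (-3*θ - 2) sin(4*θ) is 3*θ*cos(4*θ)/4 - 3*sin(4*θ)/16 + cos(4*θ)/2; evaluating from -pi to 0: ∫_{-pi}^{0} (-3*θ - 2) sin(4*θ) dθ = (1/2) - (1/2 - 3*pi/4) = 3*pi/4.
Integrating by parts (boundary term plus one more integral), an antiderivative of (3 - θ) sin(4*θ) is θ*cos(4*θ)/4 - sin(4*θ)/16 - 3*cos(4*θ)/4; evaluating from 0 to pi: ∫_{0}^{pi} (3 - θ) sin(4*θ) dθ = (-3/4 + pi/4) - (-3/4) = pi/4.
Summing the pieces and multiplying by (1/pi) gives b_4 = 1.

1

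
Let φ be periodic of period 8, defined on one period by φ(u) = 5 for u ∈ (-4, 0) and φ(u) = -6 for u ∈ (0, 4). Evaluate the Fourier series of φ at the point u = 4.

-1/2

u = 4 differs from u = -4 by 1 full period(s), and the series is 8-periodic.
At u = -4 the one-sided limits are φ(-4^-) = -6 and φ(-4^+) = 5.
By Dirichlet's theorem the series converges to their average, [(-6) + (5)]/2 = -1/2.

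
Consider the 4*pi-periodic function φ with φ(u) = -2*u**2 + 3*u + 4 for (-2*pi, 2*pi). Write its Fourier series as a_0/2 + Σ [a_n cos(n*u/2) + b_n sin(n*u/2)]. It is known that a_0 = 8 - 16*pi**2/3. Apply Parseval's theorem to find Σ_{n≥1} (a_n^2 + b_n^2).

Parseval: a_0^2/2 + Σ_{n≥1} (a_n^2+b_n^2) = (1/(2*pi)) ∫_{-2*pi}^{2*pi} φ(u)^2 du = -56*pi**2/3 + 32 + 128*pi**4/5.
Subtract a_0^2/2 = 32*(3 - 2*pi**2)**2/9: Σ (a_n^2+b_n^2) = pi**2*(24 + 512*pi**2/45).

pi**2*(24 + 512*pi**2/45)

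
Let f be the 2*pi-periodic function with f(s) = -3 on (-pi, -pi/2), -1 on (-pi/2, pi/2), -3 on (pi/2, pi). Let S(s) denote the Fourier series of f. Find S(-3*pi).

-3

s = -3*pi differs from s = -pi by -1 full period(s), and the series is 2*pi-periodic.
f is continuous at s = -pi with value -3, so the series converges to -3 there.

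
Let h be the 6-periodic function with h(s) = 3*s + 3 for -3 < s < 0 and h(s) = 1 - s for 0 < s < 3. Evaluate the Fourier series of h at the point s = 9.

-4

s = 9 differs from s = 3 by 1 full period(s), and the series is 6-periodic.
At s = 3 the one-sided limits are h(3^-) = -2 and h(3^+) = -6.
By Dirichlet's theorem the series converges to their average, [(-2) + (-6)]/2 = -4.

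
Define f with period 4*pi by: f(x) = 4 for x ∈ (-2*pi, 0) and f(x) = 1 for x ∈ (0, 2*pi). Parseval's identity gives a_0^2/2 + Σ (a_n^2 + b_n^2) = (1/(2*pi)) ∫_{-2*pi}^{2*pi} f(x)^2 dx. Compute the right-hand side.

(1/(2*pi)) ∫_{-2*pi}^{2*pi} f(x)^2 dx = (1/(2*pi)) · (34*pi) = 17.

17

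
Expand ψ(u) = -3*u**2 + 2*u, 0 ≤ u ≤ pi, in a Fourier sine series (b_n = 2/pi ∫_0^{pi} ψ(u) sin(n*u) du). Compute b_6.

b_6 = 2/pi ∫_0^{pi} (-3*u**2 + 2*u) sin(6*u) du.
Integrating by parts twice (tabular method), an antiderivative of (-3*u**2 + 2*u) sin(6*u) is u**2*cos(6*u)/2 - u*sin(6*u)/6 - u*cos(6*u)/3 + sin(6*u)/18 - cos(6*u)/36; evaluating from 0 to pi: ∫_{0}^{pi} (-3*u**2 + 2*u) sin(6*u) du = (-pi/3 - 1/36 + pi**2/2) - (-1/36) = pi*(-2 + 3*pi)/6.
Hence b_6 = (2/pi)·(pi*(-2 + 3*pi)/6) = -2/3 + pi.

-2/3 + pi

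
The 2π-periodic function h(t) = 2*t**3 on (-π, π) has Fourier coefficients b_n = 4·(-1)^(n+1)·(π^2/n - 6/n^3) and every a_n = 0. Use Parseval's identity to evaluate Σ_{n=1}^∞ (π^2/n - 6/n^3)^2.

Parseval: Σ b_n^2 = (1/π) ∫_{-π}^{π} h(t)^2 dt = 8*pi**6/7.
b_n^2 = 16·(π^2/n - 6/n^3)^2, so the sum equals (8*pi**6/7)/16 = pi**6/14.

pi**6/14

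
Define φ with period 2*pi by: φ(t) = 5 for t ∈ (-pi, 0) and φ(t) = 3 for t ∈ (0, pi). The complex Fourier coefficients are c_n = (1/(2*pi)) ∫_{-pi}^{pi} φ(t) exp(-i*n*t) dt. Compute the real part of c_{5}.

Since φ is real-valued, Re(c_{5}) = (1/(2*pi)) ∫_{-pi}^{pi} φ(t) cos(5*t) dt = a_{5}/2.
Split the integral at the breakpoints.
Directly, an antiderivative of (5) cos(5*t) is sin(5*t); evaluating from -pi to 0: ∫_{-pi}^{0} (5) cos(5*t) dt = (0) - (0) = 0.
Directly, an antiderivative of (3) cos(5*t) is 3*sin(5*t)/5; evaluating from 0 to pi: ∫_{0}^{pi} (3) cos(5*t) dt = (0) - (0) = 0.
So ∫_{-pi}^{pi} φ(t) cos(5*t) dt = 0.
Hence Re(c_{5}) = (1/(2*pi))·(0) = 0.

0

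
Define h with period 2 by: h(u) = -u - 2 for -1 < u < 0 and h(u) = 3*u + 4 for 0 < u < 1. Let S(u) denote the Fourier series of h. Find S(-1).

3

At u = -1 the one-sided limits are h(-1^-) = 7 and h(-1^+) = -1.
By Dirichlet's theorem the series converges to their average, [(7) + (-1)]/2 = 3.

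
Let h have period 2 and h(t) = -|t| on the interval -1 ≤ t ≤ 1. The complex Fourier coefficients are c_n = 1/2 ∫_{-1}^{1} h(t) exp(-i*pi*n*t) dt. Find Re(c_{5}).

2/(25*pi**2)

Since h is real-valued, Re(c_{5}) = 1/2 ∫_{-1}^{1} h(t) cos(5*pi*t) dt = a_{5}/2.
h is even and cos(5*pi*t) is even, so the integrand is even: ∫_{-1}^{1} h(t) cos(5*pi*t) dt = 2∫_0^{1} h(t) cos(5*pi*t) dt.
Integrating by parts (boundary term plus one more integral), an antiderivative of (-t) cos(5*pi*t) is -t*sin(5*pi*t)/(5*pi) - cos(5*pi*t)/(25*pi**2); evaluating from 0 to 1: ∫_{0}^{1} (-t) cos(5*pi*t) dt = (1/(25*pi**2)) - (-1/(25*pi**2)) = 2/(25*pi**2).
So ∫_{-1}^{1} h(t) cos(5*pi*t) dt = 4/(25*pi**2).
Hence Re(c_{5}) = (1/2)·(4/(25*pi**2)) = 2/(25*pi**2).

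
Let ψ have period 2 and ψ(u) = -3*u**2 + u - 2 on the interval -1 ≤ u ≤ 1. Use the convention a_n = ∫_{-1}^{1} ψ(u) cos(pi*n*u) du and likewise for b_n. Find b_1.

2/pi

b_1 = ∫_{-1}^{1} ψ(u) sin(pi*u) du.
Integrating by parts twice (tabular method), an antiderivative of (-3*u**2 + u - 2) sin(pi*u) is 3*u**2*cos(pi*u)/pi - 6*u*sin(pi*u)/pi**2 - u*cos(pi*u)/pi + sin(pi*u)/pi**2 - 6*cos(pi*u)/pi**3 + 2*cos(pi*u)/pi; evaluating from -1 to 1: ∫_{-1}^{1} (-3*u**2 + u - 2) sin(pi*u) du = (-4/pi + 6/pi**3) - (-6/pi + 6/pi**3) = 2/pi.
Hence b_1 = 2/pi.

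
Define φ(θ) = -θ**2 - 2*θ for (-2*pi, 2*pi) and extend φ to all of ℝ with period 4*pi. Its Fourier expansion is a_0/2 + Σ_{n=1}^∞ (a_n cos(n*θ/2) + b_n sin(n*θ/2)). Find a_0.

a_0 = (1/(2*pi)) ∫_{-2*pi}^{2*pi} φ(θ) dθ = (1/(2*pi)) · (-16*pi**3/3) = -8*pi**2/3.

-8*pi**2/3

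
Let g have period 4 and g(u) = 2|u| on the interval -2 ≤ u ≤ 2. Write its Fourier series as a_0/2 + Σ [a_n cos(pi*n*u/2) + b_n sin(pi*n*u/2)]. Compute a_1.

a_1 = 1/2 ∫_{-2}^{2} g(u) cos(pi*u/2) du.
g is even and cos(pi*u/2) is even, so the integrand is even and a_1 = ∫_0^{2} g(u) cos(pi*u/2) du.
Integrating by parts (boundary term plus one more integral), an antiderivative of (2*u) cos(pi*u/2) is 4*u*sin(pi*u/2)/pi + 8*cos(pi*u/2)/pi**2; evaluating from 0 to 2: ∫_{0}^{2} (2*u) cos(pi*u/2) du = (-8/pi**2) - (8/pi**2) = -16/pi**2.
Hence a_1 = -16/pi**2.

-16/pi**2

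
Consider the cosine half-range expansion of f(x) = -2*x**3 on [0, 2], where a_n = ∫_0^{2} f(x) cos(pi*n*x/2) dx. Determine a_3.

a_3 = ∫_0^{2} (-2*x**3) cos(3*pi*x/2) dx.
Integrating by parts three times (tabular method), an antiderivative of (-2*x**3) cos(3*pi*x/2) is -4*x**3*sin(3*pi*x/2)/(3*pi) - 8*x**2*cos(3*pi*x/2)/(3*pi**2) + 32*x*sin(3*pi*x/2)/(9*pi**3) + 64*cos(3*pi*x/2)/(27*pi**4); evaluating from 0 to 2: ∫_{0}^{2} (-2*x**3) cos(3*pi*x/2) dx = (32*(-2 + 9*pi**2)/(27*pi**4)) - (64/(27*pi**4)) = 32*(-4 + 9*pi**2)/(27*pi**4).
Hence a_3 = 32*(-4 + 9*pi**2)/(27*pi**4).

32*(-4 + 9*pi**2)/(27*pi**4)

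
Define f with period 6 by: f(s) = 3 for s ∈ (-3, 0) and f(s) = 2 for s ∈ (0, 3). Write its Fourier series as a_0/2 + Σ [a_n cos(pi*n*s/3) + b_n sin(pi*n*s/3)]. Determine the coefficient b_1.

b_1 = 1/3 ∫_{-3}^{3} f(s) sin(pi*s/3) ds.
Split the integral at the breakpoints.
Directly, an antiderivative of (3) sin(pi*s/3) is -9*cos(pi*s/3)/pi; evaluating from -3 to 0: ∫_{-3}^{0} (3) sin(pi*s/3) ds = (-9/pi) - (9/pi) = -18/pi.
Directly, an antiderivative of (2) sin(pi*s/3) is -6*cos(pi*s/3)/pi; evaluating from 0 to 3: ∫_{0}^{3} (2) sin(pi*s/3) ds = (6/pi) - (-6/pi) = 12/pi.
Summing the pieces and multiplying by (1/3) gives b_1 = -2/pi.

-2/pi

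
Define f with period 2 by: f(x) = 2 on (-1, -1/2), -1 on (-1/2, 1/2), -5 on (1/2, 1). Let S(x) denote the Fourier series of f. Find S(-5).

-3/2

x = -5 differs from x = -1 by -2 full period(s), and the series is 2-periodic.
At x = -1 the one-sided limits are f(-1^-) = -5 and f(-1^+) = 2.
By Dirichlet's theorem the series converges to their average, [(-5) + (2)]/2 = -3/2.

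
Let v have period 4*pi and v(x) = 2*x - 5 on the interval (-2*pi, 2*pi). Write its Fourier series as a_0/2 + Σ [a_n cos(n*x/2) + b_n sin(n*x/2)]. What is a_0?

-10

a_0 = (1/(2*pi)) ∫_{-2*pi}^{2*pi} v(x) dx = (1/(2*pi)) · (-20*pi) = -10.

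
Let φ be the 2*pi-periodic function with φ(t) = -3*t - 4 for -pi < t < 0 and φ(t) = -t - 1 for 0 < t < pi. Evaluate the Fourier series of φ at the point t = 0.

At t = 0 the one-sided limits are φ(0^-) = -4 and φ(0^+) = -1.
By Dirichlet's theorem the series converges to their average, [(-4) + (-1)]/2 = -5/2.

-5/2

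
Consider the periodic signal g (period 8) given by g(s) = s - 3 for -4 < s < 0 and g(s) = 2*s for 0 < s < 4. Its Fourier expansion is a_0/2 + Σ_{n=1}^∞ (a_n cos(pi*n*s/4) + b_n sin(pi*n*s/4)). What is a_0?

-1

a_0 = 1/4 ∫_{-4}^{4} g(s) ds = 1/4 · (-4) = -1.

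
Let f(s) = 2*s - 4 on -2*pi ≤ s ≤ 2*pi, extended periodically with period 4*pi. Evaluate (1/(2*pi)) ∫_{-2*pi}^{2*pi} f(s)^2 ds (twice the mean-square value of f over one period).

32 + 32*pi**2/3

(1/(2*pi)) ∫_{-2*pi}^{2*pi} f(s)^2 ds = (1/(2*pi)) · (64*pi*(3 + pi**2)/3) = 32 + 32*pi**2/3.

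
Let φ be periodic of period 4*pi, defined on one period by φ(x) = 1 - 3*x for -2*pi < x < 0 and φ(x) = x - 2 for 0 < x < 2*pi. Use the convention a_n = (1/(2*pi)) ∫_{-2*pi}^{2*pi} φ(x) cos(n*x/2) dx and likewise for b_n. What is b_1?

-4 - 6/pi

b_1 = (1/(2*pi)) ∫_{-2*pi}^{2*pi} φ(x) sin(x/2) dx.
Split the integral at the breakpoints.
Integrating by parts (boundary term plus one more integral), an antiderivative of (1 - 3*x) sin(x/2) is 6*x*cos(x/2) - 12*sin(x/2) - 2*cos(x/2); evaluating from -2*pi to 0: ∫_{-2*pi}^{0} (1 - 3*x) sin(x/2) dx = (-2) - (2 + 12*pi) = -12*pi - 4.
Integrating by parts (boundary term plus one more integral), an antiderivative of (x - 2) sin(x/2) is -2*x*cos(x/2) + 4*sin(x/2) + 4*cos(x/2); evaluating from 0 to 2*pi: ∫_{0}^{2*pi} (x - 2) sin(x/2) dx = (-4 + 4*pi) - (4) = -8 + 4*pi.
Summing the pieces and multiplying by (1/(2*pi)) gives b_1 = -4 - 6/pi.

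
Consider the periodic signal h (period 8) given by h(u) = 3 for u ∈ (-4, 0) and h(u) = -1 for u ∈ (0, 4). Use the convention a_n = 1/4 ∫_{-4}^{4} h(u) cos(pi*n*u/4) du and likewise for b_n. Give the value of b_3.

-8/(3*pi)

b_3 = 1/4 ∫_{-4}^{4} h(u) sin(3*pi*u/4) du.
Split the integral at the breakpoints.
Directly, an antiderivative of (3) sin(3*pi*u/4) is -4*cos(3*pi*u/4)/pi; evaluating from -4 to 0: ∫_{-4}^{0} (3) sin(3*pi*u/4) du = (-4/pi) - (4/pi) = -8/pi.
Directly, an antiderivative of (-1) sin(3*pi*u/4) is 4*cos(3*pi*u/4)/(3*pi); evaluating from 0 to 4: ∫_{0}^{4} (-1) sin(3*pi*u/4) du = (-4/(3*pi)) - (4/(3*pi)) = -8/(3*pi).
Summing the pieces and multiplying by (1/4) gives b_3 = -8/(3*pi).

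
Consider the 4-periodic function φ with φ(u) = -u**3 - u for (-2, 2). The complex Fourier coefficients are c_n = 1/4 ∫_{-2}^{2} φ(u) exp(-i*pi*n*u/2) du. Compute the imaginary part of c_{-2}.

Since φ is real-valued, Im(c_{-2}) = -1/4 ∫_{-2}^{2} φ(u) sin(-pi*u) du = b_{2}/2.
φ is odd and sin(-pi*u) is odd, so the integrand is even: ∫_{-2}^{2} φ(u) sin(-pi*u) du = 2∫_0^{2} φ(u) sin(-pi*u) du.
Integrating by parts three times (tabular method), an antiderivative of (-u**3 - u) sin(-pi*u) is -u**3*cos(pi*u)/pi + 3*u**2*sin(pi*u)/pi**2 - u*cos(pi*u)/pi + 6*u*cos(pi*u)/pi**3 - 6*sin(pi*u)/pi**4 + sin(pi*u)/pi**2; evaluating from 0 to 2: ∫_{0}^{2} (-u**3 - u) sin(-pi*u) du = (-10/pi + 12/pi**3) - (0) = -10/pi + 12/pi**3.
So ∫_{-2}^{2} φ(u) sin(-pi*u) du = -20/pi + 24/pi**3.
Hence Im(c_{-2}) = (-1/4)·(-20/pi + 24/pi**3) = -6/pi**3 + 5/pi.

-6/pi**3 + 5/pi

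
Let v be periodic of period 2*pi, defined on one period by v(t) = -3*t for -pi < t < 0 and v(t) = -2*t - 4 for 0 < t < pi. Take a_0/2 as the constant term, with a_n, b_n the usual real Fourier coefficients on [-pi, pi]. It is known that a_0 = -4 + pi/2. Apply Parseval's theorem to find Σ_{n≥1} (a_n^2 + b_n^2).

Parseval: a_0^2/2 + Σ_{n≥1} (a_n^2+b_n^2) = 1/pi ∫_{-pi}^{pi} v(t)^2 dt = 16 + 8*pi + 13*pi**2/3.
Subtract a_0^2/2 = (8 - pi)**2/8: Σ (a_n^2+b_n^2) = 8 + 10*pi + 101*pi**2/24.

8 + 10*pi + 101*pi**2/24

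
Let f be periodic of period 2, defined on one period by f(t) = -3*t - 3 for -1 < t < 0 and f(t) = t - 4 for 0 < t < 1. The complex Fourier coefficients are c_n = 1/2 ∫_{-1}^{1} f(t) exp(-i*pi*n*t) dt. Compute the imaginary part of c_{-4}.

Since f is real-valued, Im(c_{-4}) = -1/2 ∫_{-1}^{1} f(t) sin(-4*pi*t) dt = b_{4}/2.
Split the integral at the breakpoints.
Integrating by parts (boundary term plus one more integral), an antiderivative of (-3*t - 3) sin(-4*pi*t) is -3*t*cos(4*pi*t)/(4*pi) + 3*sin(4*pi*t)/(16*pi**2) - 3*cos(4*pi*t)/(4*pi); evaluating from -1 to 0: ∫_{-1}^{0} (-3*t - 3) sin(-4*pi*t) dt = (-3/(4*pi)) - (0) = -3/(4*pi).
Integrating by parts (boundary term plus one more integral), an antiderivative of (t - 4) sin(-4*pi*t) is t*cos(4*pi*t)/(4*pi) - sin(4*pi*t)/(16*pi**2) - cos(4*pi*t)/pi; evaluating from 0 to 1: ∫_{0}^{1} (t - 4) sin(-4*pi*t) dt = (-3/(4*pi)) - (-1/pi) = 1/(4*pi).
So ∫_{-1}^{1} f(t) sin(-4*pi*t) dt = -1/(2*pi).
Hence Im(c_{-4}) = (-1/2)·(-1/(2*pi)) = 1/(4*pi).

1/(4*pi)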